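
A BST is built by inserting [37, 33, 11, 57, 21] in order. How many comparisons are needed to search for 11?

Search path for 11: 37 -> 33 -> 11
Found: True
Comparisons: 3


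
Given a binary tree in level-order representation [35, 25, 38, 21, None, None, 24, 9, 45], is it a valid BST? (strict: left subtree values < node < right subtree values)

Level-order array: [35, 25, 38, 21, None, None, 24, 9, 45]
Validate using subtree bounds (lo, hi): at each node, require lo < value < hi,
then recurse left with hi=value and right with lo=value.
Preorder trace (stopping at first violation):
  at node 35 with bounds (-inf, +inf): OK
  at node 25 with bounds (-inf, 35): OK
  at node 21 with bounds (-inf, 25): OK
  at node 9 with bounds (-inf, 21): OK
  at node 45 with bounds (21, 25): VIOLATION
Node 45 violates its bound: not (21 < 45 < 25).
Result: Not a valid BST


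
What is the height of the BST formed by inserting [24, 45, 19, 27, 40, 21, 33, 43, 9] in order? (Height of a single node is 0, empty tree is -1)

Insertion order: [24, 45, 19, 27, 40, 21, 33, 43, 9]
Tree (level-order array): [24, 19, 45, 9, 21, 27, None, None, None, None, None, None, 40, 33, 43]
Compute height bottom-up (empty subtree = -1):
  height(9) = 1 + max(-1, -1) = 0
  height(21) = 1 + max(-1, -1) = 0
  height(19) = 1 + max(0, 0) = 1
  height(33) = 1 + max(-1, -1) = 0
  height(43) = 1 + max(-1, -1) = 0
  height(40) = 1 + max(0, 0) = 1
  height(27) = 1 + max(-1, 1) = 2
  height(45) = 1 + max(2, -1) = 3
  height(24) = 1 + max(1, 3) = 4
Height = 4


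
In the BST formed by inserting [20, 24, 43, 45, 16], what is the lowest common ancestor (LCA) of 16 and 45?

Tree insertion order: [20, 24, 43, 45, 16]
Tree (level-order array): [20, 16, 24, None, None, None, 43, None, 45]
In a BST, the LCA of p=16, q=45 is the first node v on the
root-to-leaf path with p <= v <= q (go left if both < v, right if both > v).
Walk from root:
  at 20: 16 <= 20 <= 45, this is the LCA
LCA = 20


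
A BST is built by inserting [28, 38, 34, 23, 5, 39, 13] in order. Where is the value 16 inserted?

Starting tree (level order): [28, 23, 38, 5, None, 34, 39, None, 13]
Insertion path: 28 -> 23 -> 5 -> 13
Result: insert 16 as right child of 13
Final tree (level order): [28, 23, 38, 5, None, 34, 39, None, 13, None, None, None, None, None, 16]


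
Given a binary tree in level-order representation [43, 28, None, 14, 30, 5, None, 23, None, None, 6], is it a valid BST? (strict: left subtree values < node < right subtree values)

Level-order array: [43, 28, None, 14, 30, 5, None, 23, None, None, 6]
Validate using subtree bounds (lo, hi): at each node, require lo < value < hi,
then recurse left with hi=value and right with lo=value.
Preorder trace (stopping at first violation):
  at node 43 with bounds (-inf, +inf): OK
  at node 28 with bounds (-inf, 43): OK
  at node 14 with bounds (-inf, 28): OK
  at node 5 with bounds (-inf, 14): OK
  at node 6 with bounds (5, 14): OK
  at node 30 with bounds (28, 43): OK
  at node 23 with bounds (28, 30): VIOLATION
Node 23 violates its bound: not (28 < 23 < 30).
Result: Not a valid BST


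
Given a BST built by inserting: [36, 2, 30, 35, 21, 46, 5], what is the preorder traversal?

Tree insertion order: [36, 2, 30, 35, 21, 46, 5]
Tree (level-order array): [36, 2, 46, None, 30, None, None, 21, 35, 5]
Preorder traversal: [36, 2, 30, 21, 5, 35, 46]


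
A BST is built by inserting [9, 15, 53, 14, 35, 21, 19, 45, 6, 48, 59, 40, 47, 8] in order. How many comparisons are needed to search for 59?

Search path for 59: 9 -> 15 -> 53 -> 59
Found: True
Comparisons: 4


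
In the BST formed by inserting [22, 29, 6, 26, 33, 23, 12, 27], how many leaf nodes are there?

Tree built from: [22, 29, 6, 26, 33, 23, 12, 27]
Tree (level-order array): [22, 6, 29, None, 12, 26, 33, None, None, 23, 27]
Rule: A leaf has 0 children.
Per-node child counts:
  node 22: 2 child(ren)
  node 6: 1 child(ren)
  node 12: 0 child(ren)
  node 29: 2 child(ren)
  node 26: 2 child(ren)
  node 23: 0 child(ren)
  node 27: 0 child(ren)
  node 33: 0 child(ren)
Matching nodes: [12, 23, 27, 33]
Count of leaf nodes: 4


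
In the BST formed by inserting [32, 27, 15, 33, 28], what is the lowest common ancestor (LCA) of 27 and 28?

Tree insertion order: [32, 27, 15, 33, 28]
Tree (level-order array): [32, 27, 33, 15, 28]
In a BST, the LCA of p=27, q=28 is the first node v on the
root-to-leaf path with p <= v <= q (go left if both < v, right if both > v).
Walk from root:
  at 32: both 27 and 28 < 32, go left
  at 27: 27 <= 27 <= 28, this is the LCA
LCA = 27


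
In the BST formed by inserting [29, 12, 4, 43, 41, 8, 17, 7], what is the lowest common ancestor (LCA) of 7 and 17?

Tree insertion order: [29, 12, 4, 43, 41, 8, 17, 7]
Tree (level-order array): [29, 12, 43, 4, 17, 41, None, None, 8, None, None, None, None, 7]
In a BST, the LCA of p=7, q=17 is the first node v on the
root-to-leaf path with p <= v <= q (go left if both < v, right if both > v).
Walk from root:
  at 29: both 7 and 17 < 29, go left
  at 12: 7 <= 12 <= 17, this is the LCA
LCA = 12


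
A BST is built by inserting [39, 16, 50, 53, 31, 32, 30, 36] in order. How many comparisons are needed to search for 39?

Search path for 39: 39
Found: True
Comparisons: 1


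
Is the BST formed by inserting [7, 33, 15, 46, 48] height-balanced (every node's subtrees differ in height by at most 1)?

Tree (level-order array): [7, None, 33, 15, 46, None, None, None, 48]
Definition: a tree is height-balanced if, at every node, |h(left) - h(right)| <= 1 (empty subtree has height -1).
Bottom-up per-node check:
  node 15: h_left=-1, h_right=-1, diff=0 [OK], height=0
  node 48: h_left=-1, h_right=-1, diff=0 [OK], height=0
  node 46: h_left=-1, h_right=0, diff=1 [OK], height=1
  node 33: h_left=0, h_right=1, diff=1 [OK], height=2
  node 7: h_left=-1, h_right=2, diff=3 [FAIL (|-1-2|=3 > 1)], height=3
Node 7 violates the condition: |-1 - 2| = 3 > 1.
Result: Not balanced


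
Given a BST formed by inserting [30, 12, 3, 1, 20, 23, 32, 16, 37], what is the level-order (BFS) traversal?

Tree insertion order: [30, 12, 3, 1, 20, 23, 32, 16, 37]
Tree (level-order array): [30, 12, 32, 3, 20, None, 37, 1, None, 16, 23]
BFS from the root, enqueuing left then right child of each popped node:
  queue [30] -> pop 30, enqueue [12, 32], visited so far: [30]
  queue [12, 32] -> pop 12, enqueue [3, 20], visited so far: [30, 12]
  queue [32, 3, 20] -> pop 32, enqueue [37], visited so far: [30, 12, 32]
  queue [3, 20, 37] -> pop 3, enqueue [1], visited so far: [30, 12, 32, 3]
  queue [20, 37, 1] -> pop 20, enqueue [16, 23], visited so far: [30, 12, 32, 3, 20]
  queue [37, 1, 16, 23] -> pop 37, enqueue [none], visited so far: [30, 12, 32, 3, 20, 37]
  queue [1, 16, 23] -> pop 1, enqueue [none], visited so far: [30, 12, 32, 3, 20, 37, 1]
  queue [16, 23] -> pop 16, enqueue [none], visited so far: [30, 12, 32, 3, 20, 37, 1, 16]
  queue [23] -> pop 23, enqueue [none], visited so far: [30, 12, 32, 3, 20, 37, 1, 16, 23]
Result: [30, 12, 32, 3, 20, 37, 1, 16, 23]


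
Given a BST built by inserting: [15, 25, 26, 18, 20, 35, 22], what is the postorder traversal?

Tree insertion order: [15, 25, 26, 18, 20, 35, 22]
Tree (level-order array): [15, None, 25, 18, 26, None, 20, None, 35, None, 22]
Postorder traversal: [22, 20, 18, 35, 26, 25, 15]


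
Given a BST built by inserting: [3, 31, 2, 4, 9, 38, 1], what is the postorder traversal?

Tree insertion order: [3, 31, 2, 4, 9, 38, 1]
Tree (level-order array): [3, 2, 31, 1, None, 4, 38, None, None, None, 9]
Postorder traversal: [1, 2, 9, 4, 38, 31, 3]


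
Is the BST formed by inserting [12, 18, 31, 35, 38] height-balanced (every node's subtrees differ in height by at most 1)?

Tree (level-order array): [12, None, 18, None, 31, None, 35, None, 38]
Definition: a tree is height-balanced if, at every node, |h(left) - h(right)| <= 1 (empty subtree has height -1).
Bottom-up per-node check:
  node 38: h_left=-1, h_right=-1, diff=0 [OK], height=0
  node 35: h_left=-1, h_right=0, diff=1 [OK], height=1
  node 31: h_left=-1, h_right=1, diff=2 [FAIL (|-1-1|=2 > 1)], height=2
  node 18: h_left=-1, h_right=2, diff=3 [FAIL (|-1-2|=3 > 1)], height=3
  node 12: h_left=-1, h_right=3, diff=4 [FAIL (|-1-3|=4 > 1)], height=4
Node 31 violates the condition: |-1 - 1| = 2 > 1.
Result: Not balanced


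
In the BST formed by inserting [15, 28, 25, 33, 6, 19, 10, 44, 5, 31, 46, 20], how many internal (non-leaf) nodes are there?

Tree built from: [15, 28, 25, 33, 6, 19, 10, 44, 5, 31, 46, 20]
Tree (level-order array): [15, 6, 28, 5, 10, 25, 33, None, None, None, None, 19, None, 31, 44, None, 20, None, None, None, 46]
Rule: An internal node has at least one child.
Per-node child counts:
  node 15: 2 child(ren)
  node 6: 2 child(ren)
  node 5: 0 child(ren)
  node 10: 0 child(ren)
  node 28: 2 child(ren)
  node 25: 1 child(ren)
  node 19: 1 child(ren)
  node 20: 0 child(ren)
  node 33: 2 child(ren)
  node 31: 0 child(ren)
  node 44: 1 child(ren)
  node 46: 0 child(ren)
Matching nodes: [15, 6, 28, 25, 19, 33, 44]
Count of internal (non-leaf) nodes: 7


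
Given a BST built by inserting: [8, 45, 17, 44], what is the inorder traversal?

Tree insertion order: [8, 45, 17, 44]
Tree (level-order array): [8, None, 45, 17, None, None, 44]
Inorder traversal: [8, 17, 44, 45]


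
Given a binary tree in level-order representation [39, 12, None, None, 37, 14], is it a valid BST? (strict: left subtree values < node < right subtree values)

Level-order array: [39, 12, None, None, 37, 14]
Validate using subtree bounds (lo, hi): at each node, require lo < value < hi,
then recurse left with hi=value and right with lo=value.
Preorder trace (stopping at first violation):
  at node 39 with bounds (-inf, +inf): OK
  at node 12 with bounds (-inf, 39): OK
  at node 37 with bounds (12, 39): OK
  at node 14 with bounds (12, 37): OK
No violation found at any node.
Result: Valid BST


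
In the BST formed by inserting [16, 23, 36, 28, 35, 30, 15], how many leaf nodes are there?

Tree built from: [16, 23, 36, 28, 35, 30, 15]
Tree (level-order array): [16, 15, 23, None, None, None, 36, 28, None, None, 35, 30]
Rule: A leaf has 0 children.
Per-node child counts:
  node 16: 2 child(ren)
  node 15: 0 child(ren)
  node 23: 1 child(ren)
  node 36: 1 child(ren)
  node 28: 1 child(ren)
  node 35: 1 child(ren)
  node 30: 0 child(ren)
Matching nodes: [15, 30]
Count of leaf nodes: 2


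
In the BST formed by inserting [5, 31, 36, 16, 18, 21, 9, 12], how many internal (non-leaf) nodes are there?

Tree built from: [5, 31, 36, 16, 18, 21, 9, 12]
Tree (level-order array): [5, None, 31, 16, 36, 9, 18, None, None, None, 12, None, 21]
Rule: An internal node has at least one child.
Per-node child counts:
  node 5: 1 child(ren)
  node 31: 2 child(ren)
  node 16: 2 child(ren)
  node 9: 1 child(ren)
  node 12: 0 child(ren)
  node 18: 1 child(ren)
  node 21: 0 child(ren)
  node 36: 0 child(ren)
Matching nodes: [5, 31, 16, 9, 18]
Count of internal (non-leaf) nodes: 5


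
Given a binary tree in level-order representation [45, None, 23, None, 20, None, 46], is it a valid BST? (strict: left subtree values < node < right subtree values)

Level-order array: [45, None, 23, None, 20, None, 46]
Validate using subtree bounds (lo, hi): at each node, require lo < value < hi,
then recurse left with hi=value and right with lo=value.
Preorder trace (stopping at first violation):
  at node 45 with bounds (-inf, +inf): OK
  at node 23 with bounds (45, +inf): VIOLATION
Node 23 violates its bound: not (45 < 23 < +inf).
Result: Not a valid BST


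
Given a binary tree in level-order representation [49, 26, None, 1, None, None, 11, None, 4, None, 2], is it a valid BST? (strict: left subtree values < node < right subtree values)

Level-order array: [49, 26, None, 1, None, None, 11, None, 4, None, 2]
Validate using subtree bounds (lo, hi): at each node, require lo < value < hi,
then recurse left with hi=value and right with lo=value.
Preorder trace (stopping at first violation):
  at node 49 with bounds (-inf, +inf): OK
  at node 26 with bounds (-inf, 49): OK
  at node 1 with bounds (-inf, 26): OK
  at node 11 with bounds (1, 26): OK
  at node 4 with bounds (11, 26): VIOLATION
Node 4 violates its bound: not (11 < 4 < 26).
Result: Not a valid BST


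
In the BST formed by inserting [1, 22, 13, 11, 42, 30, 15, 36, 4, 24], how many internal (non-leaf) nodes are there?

Tree built from: [1, 22, 13, 11, 42, 30, 15, 36, 4, 24]
Tree (level-order array): [1, None, 22, 13, 42, 11, 15, 30, None, 4, None, None, None, 24, 36]
Rule: An internal node has at least one child.
Per-node child counts:
  node 1: 1 child(ren)
  node 22: 2 child(ren)
  node 13: 2 child(ren)
  node 11: 1 child(ren)
  node 4: 0 child(ren)
  node 15: 0 child(ren)
  node 42: 1 child(ren)
  node 30: 2 child(ren)
  node 24: 0 child(ren)
  node 36: 0 child(ren)
Matching nodes: [1, 22, 13, 11, 42, 30]
Count of internal (non-leaf) nodes: 6


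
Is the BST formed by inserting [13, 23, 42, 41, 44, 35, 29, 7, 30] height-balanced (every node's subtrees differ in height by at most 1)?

Tree (level-order array): [13, 7, 23, None, None, None, 42, 41, 44, 35, None, None, None, 29, None, None, 30]
Definition: a tree is height-balanced if, at every node, |h(left) - h(right)| <= 1 (empty subtree has height -1).
Bottom-up per-node check:
  node 7: h_left=-1, h_right=-1, diff=0 [OK], height=0
  node 30: h_left=-1, h_right=-1, diff=0 [OK], height=0
  node 29: h_left=-1, h_right=0, diff=1 [OK], height=1
  node 35: h_left=1, h_right=-1, diff=2 [FAIL (|1--1|=2 > 1)], height=2
  node 41: h_left=2, h_right=-1, diff=3 [FAIL (|2--1|=3 > 1)], height=3
  node 44: h_left=-1, h_right=-1, diff=0 [OK], height=0
  node 42: h_left=3, h_right=0, diff=3 [FAIL (|3-0|=3 > 1)], height=4
  node 23: h_left=-1, h_right=4, diff=5 [FAIL (|-1-4|=5 > 1)], height=5
  node 13: h_left=0, h_right=5, diff=5 [FAIL (|0-5|=5 > 1)], height=6
Node 35 violates the condition: |1 - -1| = 2 > 1.
Result: Not balanced


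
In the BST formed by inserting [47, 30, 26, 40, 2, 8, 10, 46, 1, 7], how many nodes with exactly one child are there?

Tree built from: [47, 30, 26, 40, 2, 8, 10, 46, 1, 7]
Tree (level-order array): [47, 30, None, 26, 40, 2, None, None, 46, 1, 8, None, None, None, None, 7, 10]
Rule: These are nodes with exactly 1 non-null child.
Per-node child counts:
  node 47: 1 child(ren)
  node 30: 2 child(ren)
  node 26: 1 child(ren)
  node 2: 2 child(ren)
  node 1: 0 child(ren)
  node 8: 2 child(ren)
  node 7: 0 child(ren)
  node 10: 0 child(ren)
  node 40: 1 child(ren)
  node 46: 0 child(ren)
Matching nodes: [47, 26, 40]
Count of nodes with exactly one child: 3


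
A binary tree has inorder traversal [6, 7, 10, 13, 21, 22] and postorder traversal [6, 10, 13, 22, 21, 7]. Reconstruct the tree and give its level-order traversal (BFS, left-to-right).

Inorder:   [6, 7, 10, 13, 21, 22]
Postorder: [6, 10, 13, 22, 21, 7]
Algorithm: postorder visits root last, so walk postorder right-to-left;
each value is the root of the current inorder slice — split it at that
value, recurse on the right subtree first, then the left.
Recursive splits:
  root=7; inorder splits into left=[6], right=[10, 13, 21, 22]
  root=21; inorder splits into left=[10, 13], right=[22]
  root=22; inorder splits into left=[], right=[]
  root=13; inorder splits into left=[10], right=[]
  root=10; inorder splits into left=[], right=[]
  root=6; inorder splits into left=[], right=[]
Reconstructed level-order: [7, 6, 21, 13, 22, 10]


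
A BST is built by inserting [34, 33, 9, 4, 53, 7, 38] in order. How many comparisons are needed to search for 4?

Search path for 4: 34 -> 33 -> 9 -> 4
Found: True
Comparisons: 4


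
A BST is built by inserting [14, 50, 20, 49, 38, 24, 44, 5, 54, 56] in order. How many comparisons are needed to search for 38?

Search path for 38: 14 -> 50 -> 20 -> 49 -> 38
Found: True
Comparisons: 5


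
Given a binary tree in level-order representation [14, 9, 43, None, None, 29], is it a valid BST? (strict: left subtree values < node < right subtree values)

Level-order array: [14, 9, 43, None, None, 29]
Validate using subtree bounds (lo, hi): at each node, require lo < value < hi,
then recurse left with hi=value and right with lo=value.
Preorder trace (stopping at first violation):
  at node 14 with bounds (-inf, +inf): OK
  at node 9 with bounds (-inf, 14): OK
  at node 43 with bounds (14, +inf): OK
  at node 29 with bounds (14, 43): OK
No violation found at any node.
Result: Valid BST


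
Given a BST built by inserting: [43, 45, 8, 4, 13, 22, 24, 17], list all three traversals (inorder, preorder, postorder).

Tree insertion order: [43, 45, 8, 4, 13, 22, 24, 17]
Tree (level-order array): [43, 8, 45, 4, 13, None, None, None, None, None, 22, 17, 24]
Inorder (L, root, R): [4, 8, 13, 17, 22, 24, 43, 45]
Preorder (root, L, R): [43, 8, 4, 13, 22, 17, 24, 45]
Postorder (L, R, root): [4, 17, 24, 22, 13, 8, 45, 43]


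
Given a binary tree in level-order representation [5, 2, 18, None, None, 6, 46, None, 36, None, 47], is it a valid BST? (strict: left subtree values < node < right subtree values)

Level-order array: [5, 2, 18, None, None, 6, 46, None, 36, None, 47]
Validate using subtree bounds (lo, hi): at each node, require lo < value < hi,
then recurse left with hi=value and right with lo=value.
Preorder trace (stopping at first violation):
  at node 5 with bounds (-inf, +inf): OK
  at node 2 with bounds (-inf, 5): OK
  at node 18 with bounds (5, +inf): OK
  at node 6 with bounds (5, 18): OK
  at node 36 with bounds (6, 18): VIOLATION
Node 36 violates its bound: not (6 < 36 < 18).
Result: Not a valid BST


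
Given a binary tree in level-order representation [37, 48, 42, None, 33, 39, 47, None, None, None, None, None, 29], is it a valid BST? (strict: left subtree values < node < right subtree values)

Level-order array: [37, 48, 42, None, 33, 39, 47, None, None, None, None, None, 29]
Validate using subtree bounds (lo, hi): at each node, require lo < value < hi,
then recurse left with hi=value and right with lo=value.
Preorder trace (stopping at first violation):
  at node 37 with bounds (-inf, +inf): OK
  at node 48 with bounds (-inf, 37): VIOLATION
Node 48 violates its bound: not (-inf < 48 < 37).
Result: Not a valid BST


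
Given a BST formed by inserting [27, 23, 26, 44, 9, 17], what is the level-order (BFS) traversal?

Tree insertion order: [27, 23, 26, 44, 9, 17]
Tree (level-order array): [27, 23, 44, 9, 26, None, None, None, 17]
BFS from the root, enqueuing left then right child of each popped node:
  queue [27] -> pop 27, enqueue [23, 44], visited so far: [27]
  queue [23, 44] -> pop 23, enqueue [9, 26], visited so far: [27, 23]
  queue [44, 9, 26] -> pop 44, enqueue [none], visited so far: [27, 23, 44]
  queue [9, 26] -> pop 9, enqueue [17], visited so far: [27, 23, 44, 9]
  queue [26, 17] -> pop 26, enqueue [none], visited so far: [27, 23, 44, 9, 26]
  queue [17] -> pop 17, enqueue [none], visited so far: [27, 23, 44, 9, 26, 17]
Result: [27, 23, 44, 9, 26, 17]


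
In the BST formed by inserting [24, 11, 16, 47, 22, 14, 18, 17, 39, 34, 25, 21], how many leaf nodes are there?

Tree built from: [24, 11, 16, 47, 22, 14, 18, 17, 39, 34, 25, 21]
Tree (level-order array): [24, 11, 47, None, 16, 39, None, 14, 22, 34, None, None, None, 18, None, 25, None, 17, 21]
Rule: A leaf has 0 children.
Per-node child counts:
  node 24: 2 child(ren)
  node 11: 1 child(ren)
  node 16: 2 child(ren)
  node 14: 0 child(ren)
  node 22: 1 child(ren)
  node 18: 2 child(ren)
  node 17: 0 child(ren)
  node 21: 0 child(ren)
  node 47: 1 child(ren)
  node 39: 1 child(ren)
  node 34: 1 child(ren)
  node 25: 0 child(ren)
Matching nodes: [14, 17, 21, 25]
Count of leaf nodes: 4


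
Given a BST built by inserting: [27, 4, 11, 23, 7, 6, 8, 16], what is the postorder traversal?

Tree insertion order: [27, 4, 11, 23, 7, 6, 8, 16]
Tree (level-order array): [27, 4, None, None, 11, 7, 23, 6, 8, 16]
Postorder traversal: [6, 8, 7, 16, 23, 11, 4, 27]


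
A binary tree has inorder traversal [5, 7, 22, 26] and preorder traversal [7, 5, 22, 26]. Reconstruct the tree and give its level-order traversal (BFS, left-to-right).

Inorder:  [5, 7, 22, 26]
Preorder: [7, 5, 22, 26]
Algorithm: preorder visits root first, so consume preorder in order;
for each root, split the current inorder slice at that value into
left-subtree inorder and right-subtree inorder, then recurse.
Recursive splits:
  root=7; inorder splits into left=[5], right=[22, 26]
  root=5; inorder splits into left=[], right=[]
  root=22; inorder splits into left=[], right=[26]
  root=26; inorder splits into left=[], right=[]
Reconstructed level-order: [7, 5, 22, 26]


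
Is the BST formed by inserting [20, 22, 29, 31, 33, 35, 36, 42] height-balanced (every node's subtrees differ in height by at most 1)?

Tree (level-order array): [20, None, 22, None, 29, None, 31, None, 33, None, 35, None, 36, None, 42]
Definition: a tree is height-balanced if, at every node, |h(left) - h(right)| <= 1 (empty subtree has height -1).
Bottom-up per-node check:
  node 42: h_left=-1, h_right=-1, diff=0 [OK], height=0
  node 36: h_left=-1, h_right=0, diff=1 [OK], height=1
  node 35: h_left=-1, h_right=1, diff=2 [FAIL (|-1-1|=2 > 1)], height=2
  node 33: h_left=-1, h_right=2, diff=3 [FAIL (|-1-2|=3 > 1)], height=3
  node 31: h_left=-1, h_right=3, diff=4 [FAIL (|-1-3|=4 > 1)], height=4
  node 29: h_left=-1, h_right=4, diff=5 [FAIL (|-1-4|=5 > 1)], height=5
  node 22: h_left=-1, h_right=5, diff=6 [FAIL (|-1-5|=6 > 1)], height=6
  node 20: h_left=-1, h_right=6, diff=7 [FAIL (|-1-6|=7 > 1)], height=7
Node 35 violates the condition: |-1 - 1| = 2 > 1.
Result: Not balanced


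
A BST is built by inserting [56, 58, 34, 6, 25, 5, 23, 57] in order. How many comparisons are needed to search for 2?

Search path for 2: 56 -> 34 -> 6 -> 5
Found: False
Comparisons: 4


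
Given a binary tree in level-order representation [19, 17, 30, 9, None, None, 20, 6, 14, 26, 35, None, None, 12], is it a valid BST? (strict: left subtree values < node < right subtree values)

Level-order array: [19, 17, 30, 9, None, None, 20, 6, 14, 26, 35, None, None, 12]
Validate using subtree bounds (lo, hi): at each node, require lo < value < hi,
then recurse left with hi=value and right with lo=value.
Preorder trace (stopping at first violation):
  at node 19 with bounds (-inf, +inf): OK
  at node 17 with bounds (-inf, 19): OK
  at node 9 with bounds (-inf, 17): OK
  at node 6 with bounds (-inf, 9): OK
  at node 14 with bounds (9, 17): OK
  at node 12 with bounds (9, 14): OK
  at node 30 with bounds (19, +inf): OK
  at node 20 with bounds (30, +inf): VIOLATION
Node 20 violates its bound: not (30 < 20 < +inf).
Result: Not a valid BST


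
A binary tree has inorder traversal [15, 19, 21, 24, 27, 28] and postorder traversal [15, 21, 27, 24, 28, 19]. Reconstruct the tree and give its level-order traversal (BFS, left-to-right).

Inorder:   [15, 19, 21, 24, 27, 28]
Postorder: [15, 21, 27, 24, 28, 19]
Algorithm: postorder visits root last, so walk postorder right-to-left;
each value is the root of the current inorder slice — split it at that
value, recurse on the right subtree first, then the left.
Recursive splits:
  root=19; inorder splits into left=[15], right=[21, 24, 27, 28]
  root=28; inorder splits into left=[21, 24, 27], right=[]
  root=24; inorder splits into left=[21], right=[27]
  root=27; inorder splits into left=[], right=[]
  root=21; inorder splits into left=[], right=[]
  root=15; inorder splits into left=[], right=[]
Reconstructed level-order: [19, 15, 28, 24, 21, 27]


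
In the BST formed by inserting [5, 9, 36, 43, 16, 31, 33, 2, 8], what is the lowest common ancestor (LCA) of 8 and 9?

Tree insertion order: [5, 9, 36, 43, 16, 31, 33, 2, 8]
Tree (level-order array): [5, 2, 9, None, None, 8, 36, None, None, 16, 43, None, 31, None, None, None, 33]
In a BST, the LCA of p=8, q=9 is the first node v on the
root-to-leaf path with p <= v <= q (go left if both < v, right if both > v).
Walk from root:
  at 5: both 8 and 9 > 5, go right
  at 9: 8 <= 9 <= 9, this is the LCA
LCA = 9


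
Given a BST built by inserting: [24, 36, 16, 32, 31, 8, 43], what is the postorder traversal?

Tree insertion order: [24, 36, 16, 32, 31, 8, 43]
Tree (level-order array): [24, 16, 36, 8, None, 32, 43, None, None, 31]
Postorder traversal: [8, 16, 31, 32, 43, 36, 24]


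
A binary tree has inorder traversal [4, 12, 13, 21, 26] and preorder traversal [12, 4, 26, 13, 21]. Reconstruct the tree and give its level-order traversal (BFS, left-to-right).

Inorder:  [4, 12, 13, 21, 26]
Preorder: [12, 4, 26, 13, 21]
Algorithm: preorder visits root first, so consume preorder in order;
for each root, split the current inorder slice at that value into
left-subtree inorder and right-subtree inorder, then recurse.
Recursive splits:
  root=12; inorder splits into left=[4], right=[13, 21, 26]
  root=4; inorder splits into left=[], right=[]
  root=26; inorder splits into left=[13, 21], right=[]
  root=13; inorder splits into left=[], right=[21]
  root=21; inorder splits into left=[], right=[]
Reconstructed level-order: [12, 4, 26, 13, 21]


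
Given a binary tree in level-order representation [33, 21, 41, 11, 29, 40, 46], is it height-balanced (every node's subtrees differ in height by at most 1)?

Tree (level-order array): [33, 21, 41, 11, 29, 40, 46]
Definition: a tree is height-balanced if, at every node, |h(left) - h(right)| <= 1 (empty subtree has height -1).
Bottom-up per-node check:
  node 11: h_left=-1, h_right=-1, diff=0 [OK], height=0
  node 29: h_left=-1, h_right=-1, diff=0 [OK], height=0
  node 21: h_left=0, h_right=0, diff=0 [OK], height=1
  node 40: h_left=-1, h_right=-1, diff=0 [OK], height=0
  node 46: h_left=-1, h_right=-1, diff=0 [OK], height=0
  node 41: h_left=0, h_right=0, diff=0 [OK], height=1
  node 33: h_left=1, h_right=1, diff=0 [OK], height=2
All nodes satisfy the balance condition.
Result: Balanced


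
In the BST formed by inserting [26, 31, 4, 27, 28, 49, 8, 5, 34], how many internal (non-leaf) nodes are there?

Tree built from: [26, 31, 4, 27, 28, 49, 8, 5, 34]
Tree (level-order array): [26, 4, 31, None, 8, 27, 49, 5, None, None, 28, 34]
Rule: An internal node has at least one child.
Per-node child counts:
  node 26: 2 child(ren)
  node 4: 1 child(ren)
  node 8: 1 child(ren)
  node 5: 0 child(ren)
  node 31: 2 child(ren)
  node 27: 1 child(ren)
  node 28: 0 child(ren)
  node 49: 1 child(ren)
  node 34: 0 child(ren)
Matching nodes: [26, 4, 8, 31, 27, 49]
Count of internal (non-leaf) nodes: 6


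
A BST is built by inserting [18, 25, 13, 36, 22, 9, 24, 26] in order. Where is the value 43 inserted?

Starting tree (level order): [18, 13, 25, 9, None, 22, 36, None, None, None, 24, 26]
Insertion path: 18 -> 25 -> 36
Result: insert 43 as right child of 36
Final tree (level order): [18, 13, 25, 9, None, 22, 36, None, None, None, 24, 26, 43]


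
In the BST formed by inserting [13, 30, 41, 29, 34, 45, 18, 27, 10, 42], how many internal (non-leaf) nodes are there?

Tree built from: [13, 30, 41, 29, 34, 45, 18, 27, 10, 42]
Tree (level-order array): [13, 10, 30, None, None, 29, 41, 18, None, 34, 45, None, 27, None, None, 42]
Rule: An internal node has at least one child.
Per-node child counts:
  node 13: 2 child(ren)
  node 10: 0 child(ren)
  node 30: 2 child(ren)
  node 29: 1 child(ren)
  node 18: 1 child(ren)
  node 27: 0 child(ren)
  node 41: 2 child(ren)
  node 34: 0 child(ren)
  node 45: 1 child(ren)
  node 42: 0 child(ren)
Matching nodes: [13, 30, 29, 18, 41, 45]
Count of internal (non-leaf) nodes: 6


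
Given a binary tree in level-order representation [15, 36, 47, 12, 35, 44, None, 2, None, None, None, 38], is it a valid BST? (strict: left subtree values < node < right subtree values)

Level-order array: [15, 36, 47, 12, 35, 44, None, 2, None, None, None, 38]
Validate using subtree bounds (lo, hi): at each node, require lo < value < hi,
then recurse left with hi=value and right with lo=value.
Preorder trace (stopping at first violation):
  at node 15 with bounds (-inf, +inf): OK
  at node 36 with bounds (-inf, 15): VIOLATION
Node 36 violates its bound: not (-inf < 36 < 15).
Result: Not a valid BST


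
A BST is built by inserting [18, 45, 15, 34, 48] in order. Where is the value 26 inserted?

Starting tree (level order): [18, 15, 45, None, None, 34, 48]
Insertion path: 18 -> 45 -> 34
Result: insert 26 as left child of 34
Final tree (level order): [18, 15, 45, None, None, 34, 48, 26]


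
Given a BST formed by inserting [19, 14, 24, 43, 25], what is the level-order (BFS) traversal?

Tree insertion order: [19, 14, 24, 43, 25]
Tree (level-order array): [19, 14, 24, None, None, None, 43, 25]
BFS from the root, enqueuing left then right child of each popped node:
  queue [19] -> pop 19, enqueue [14, 24], visited so far: [19]
  queue [14, 24] -> pop 14, enqueue [none], visited so far: [19, 14]
  queue [24] -> pop 24, enqueue [43], visited so far: [19, 14, 24]
  queue [43] -> pop 43, enqueue [25], visited so far: [19, 14, 24, 43]
  queue [25] -> pop 25, enqueue [none], visited so far: [19, 14, 24, 43, 25]
Result: [19, 14, 24, 43, 25]


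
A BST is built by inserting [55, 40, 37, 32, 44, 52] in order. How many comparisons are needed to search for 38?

Search path for 38: 55 -> 40 -> 37
Found: False
Comparisons: 3


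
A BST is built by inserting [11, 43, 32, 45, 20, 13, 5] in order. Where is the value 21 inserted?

Starting tree (level order): [11, 5, 43, None, None, 32, 45, 20, None, None, None, 13]
Insertion path: 11 -> 43 -> 32 -> 20
Result: insert 21 as right child of 20
Final tree (level order): [11, 5, 43, None, None, 32, 45, 20, None, None, None, 13, 21]


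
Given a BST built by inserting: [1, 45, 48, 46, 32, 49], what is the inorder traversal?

Tree insertion order: [1, 45, 48, 46, 32, 49]
Tree (level-order array): [1, None, 45, 32, 48, None, None, 46, 49]
Inorder traversal: [1, 32, 45, 46, 48, 49]


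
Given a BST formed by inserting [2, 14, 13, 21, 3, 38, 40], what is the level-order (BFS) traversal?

Tree insertion order: [2, 14, 13, 21, 3, 38, 40]
Tree (level-order array): [2, None, 14, 13, 21, 3, None, None, 38, None, None, None, 40]
BFS from the root, enqueuing left then right child of each popped node:
  queue [2] -> pop 2, enqueue [14], visited so far: [2]
  queue [14] -> pop 14, enqueue [13, 21], visited so far: [2, 14]
  queue [13, 21] -> pop 13, enqueue [3], visited so far: [2, 14, 13]
  queue [21, 3] -> pop 21, enqueue [38], visited so far: [2, 14, 13, 21]
  queue [3, 38] -> pop 3, enqueue [none], visited so far: [2, 14, 13, 21, 3]
  queue [38] -> pop 38, enqueue [40], visited so far: [2, 14, 13, 21, 3, 38]
  queue [40] -> pop 40, enqueue [none], visited so far: [2, 14, 13, 21, 3, 38, 40]
Result: [2, 14, 13, 21, 3, 38, 40]


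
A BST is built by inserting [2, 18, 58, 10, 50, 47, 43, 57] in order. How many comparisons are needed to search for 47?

Search path for 47: 2 -> 18 -> 58 -> 50 -> 47
Found: True
Comparisons: 5


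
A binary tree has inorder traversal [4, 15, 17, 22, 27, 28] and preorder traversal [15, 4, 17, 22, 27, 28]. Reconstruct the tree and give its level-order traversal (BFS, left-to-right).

Inorder:  [4, 15, 17, 22, 27, 28]
Preorder: [15, 4, 17, 22, 27, 28]
Algorithm: preorder visits root first, so consume preorder in order;
for each root, split the current inorder slice at that value into
left-subtree inorder and right-subtree inorder, then recurse.
Recursive splits:
  root=15; inorder splits into left=[4], right=[17, 22, 27, 28]
  root=4; inorder splits into left=[], right=[]
  root=17; inorder splits into left=[], right=[22, 27, 28]
  root=22; inorder splits into left=[], right=[27, 28]
  root=27; inorder splits into left=[], right=[28]
  root=28; inorder splits into left=[], right=[]
Reconstructed level-order: [15, 4, 17, 22, 27, 28]


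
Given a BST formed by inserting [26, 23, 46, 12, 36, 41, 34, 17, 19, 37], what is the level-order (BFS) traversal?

Tree insertion order: [26, 23, 46, 12, 36, 41, 34, 17, 19, 37]
Tree (level-order array): [26, 23, 46, 12, None, 36, None, None, 17, 34, 41, None, 19, None, None, 37]
BFS from the root, enqueuing left then right child of each popped node:
  queue [26] -> pop 26, enqueue [23, 46], visited so far: [26]
  queue [23, 46] -> pop 23, enqueue [12], visited so far: [26, 23]
  queue [46, 12] -> pop 46, enqueue [36], visited so far: [26, 23, 46]
  queue [12, 36] -> pop 12, enqueue [17], visited so far: [26, 23, 46, 12]
  queue [36, 17] -> pop 36, enqueue [34, 41], visited so far: [26, 23, 46, 12, 36]
  queue [17, 34, 41] -> pop 17, enqueue [19], visited so far: [26, 23, 46, 12, 36, 17]
  queue [34, 41, 19] -> pop 34, enqueue [none], visited so far: [26, 23, 46, 12, 36, 17, 34]
  queue [41, 19] -> pop 41, enqueue [37], visited so far: [26, 23, 46, 12, 36, 17, 34, 41]
  queue [19, 37] -> pop 19, enqueue [none], visited so far: [26, 23, 46, 12, 36, 17, 34, 41, 19]
  queue [37] -> pop 37, enqueue [none], visited so far: [26, 23, 46, 12, 36, 17, 34, 41, 19, 37]
Result: [26, 23, 46, 12, 36, 17, 34, 41, 19, 37]


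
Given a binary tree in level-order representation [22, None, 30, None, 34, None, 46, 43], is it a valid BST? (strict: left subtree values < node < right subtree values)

Level-order array: [22, None, 30, None, 34, None, 46, 43]
Validate using subtree bounds (lo, hi): at each node, require lo < value < hi,
then recurse left with hi=value and right with lo=value.
Preorder trace (stopping at first violation):
  at node 22 with bounds (-inf, +inf): OK
  at node 30 with bounds (22, +inf): OK
  at node 34 with bounds (30, +inf): OK
  at node 46 with bounds (34, +inf): OK
  at node 43 with bounds (34, 46): OK
No violation found at any node.
Result: Valid BST


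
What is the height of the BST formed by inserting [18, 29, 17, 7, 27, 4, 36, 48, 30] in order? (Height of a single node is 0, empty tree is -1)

Insertion order: [18, 29, 17, 7, 27, 4, 36, 48, 30]
Tree (level-order array): [18, 17, 29, 7, None, 27, 36, 4, None, None, None, 30, 48]
Compute height bottom-up (empty subtree = -1):
  height(4) = 1 + max(-1, -1) = 0
  height(7) = 1 + max(0, -1) = 1
  height(17) = 1 + max(1, -1) = 2
  height(27) = 1 + max(-1, -1) = 0
  height(30) = 1 + max(-1, -1) = 0
  height(48) = 1 + max(-1, -1) = 0
  height(36) = 1 + max(0, 0) = 1
  height(29) = 1 + max(0, 1) = 2
  height(18) = 1 + max(2, 2) = 3
Height = 3


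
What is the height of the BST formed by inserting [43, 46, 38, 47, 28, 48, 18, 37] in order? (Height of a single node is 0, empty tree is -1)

Insertion order: [43, 46, 38, 47, 28, 48, 18, 37]
Tree (level-order array): [43, 38, 46, 28, None, None, 47, 18, 37, None, 48]
Compute height bottom-up (empty subtree = -1):
  height(18) = 1 + max(-1, -1) = 0
  height(37) = 1 + max(-1, -1) = 0
  height(28) = 1 + max(0, 0) = 1
  height(38) = 1 + max(1, -1) = 2
  height(48) = 1 + max(-1, -1) = 0
  height(47) = 1 + max(-1, 0) = 1
  height(46) = 1 + max(-1, 1) = 2
  height(43) = 1 + max(2, 2) = 3
Height = 3


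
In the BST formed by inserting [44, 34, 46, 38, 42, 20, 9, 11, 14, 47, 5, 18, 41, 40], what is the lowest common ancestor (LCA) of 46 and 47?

Tree insertion order: [44, 34, 46, 38, 42, 20, 9, 11, 14, 47, 5, 18, 41, 40]
Tree (level-order array): [44, 34, 46, 20, 38, None, 47, 9, None, None, 42, None, None, 5, 11, 41, None, None, None, None, 14, 40, None, None, 18]
In a BST, the LCA of p=46, q=47 is the first node v on the
root-to-leaf path with p <= v <= q (go left if both < v, right if both > v).
Walk from root:
  at 44: both 46 and 47 > 44, go right
  at 46: 46 <= 46 <= 47, this is the LCA
LCA = 46


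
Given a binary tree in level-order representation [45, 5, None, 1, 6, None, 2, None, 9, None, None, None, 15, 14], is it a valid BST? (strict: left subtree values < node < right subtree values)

Level-order array: [45, 5, None, 1, 6, None, 2, None, 9, None, None, None, 15, 14]
Validate using subtree bounds (lo, hi): at each node, require lo < value < hi,
then recurse left with hi=value and right with lo=value.
Preorder trace (stopping at first violation):
  at node 45 with bounds (-inf, +inf): OK
  at node 5 with bounds (-inf, 45): OK
  at node 1 with bounds (-inf, 5): OK
  at node 2 with bounds (1, 5): OK
  at node 6 with bounds (5, 45): OK
  at node 9 with bounds (6, 45): OK
  at node 15 with bounds (9, 45): OK
  at node 14 with bounds (9, 15): OK
No violation found at any node.
Result: Valid BST


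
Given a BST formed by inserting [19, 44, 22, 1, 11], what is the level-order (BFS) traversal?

Tree insertion order: [19, 44, 22, 1, 11]
Tree (level-order array): [19, 1, 44, None, 11, 22]
BFS from the root, enqueuing left then right child of each popped node:
  queue [19] -> pop 19, enqueue [1, 44], visited so far: [19]
  queue [1, 44] -> pop 1, enqueue [11], visited so far: [19, 1]
  queue [44, 11] -> pop 44, enqueue [22], visited so far: [19, 1, 44]
  queue [11, 22] -> pop 11, enqueue [none], visited so far: [19, 1, 44, 11]
  queue [22] -> pop 22, enqueue [none], visited so far: [19, 1, 44, 11, 22]
Result: [19, 1, 44, 11, 22]


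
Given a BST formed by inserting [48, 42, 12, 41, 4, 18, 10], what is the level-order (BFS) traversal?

Tree insertion order: [48, 42, 12, 41, 4, 18, 10]
Tree (level-order array): [48, 42, None, 12, None, 4, 41, None, 10, 18]
BFS from the root, enqueuing left then right child of each popped node:
  queue [48] -> pop 48, enqueue [42], visited so far: [48]
  queue [42] -> pop 42, enqueue [12], visited so far: [48, 42]
  queue [12] -> pop 12, enqueue [4, 41], visited so far: [48, 42, 12]
  queue [4, 41] -> pop 4, enqueue [10], visited so far: [48, 42, 12, 4]
  queue [41, 10] -> pop 41, enqueue [18], visited so far: [48, 42, 12, 4, 41]
  queue [10, 18] -> pop 10, enqueue [none], visited so far: [48, 42, 12, 4, 41, 10]
  queue [18] -> pop 18, enqueue [none], visited so far: [48, 42, 12, 4, 41, 10, 18]
Result: [48, 42, 12, 4, 41, 10, 18]


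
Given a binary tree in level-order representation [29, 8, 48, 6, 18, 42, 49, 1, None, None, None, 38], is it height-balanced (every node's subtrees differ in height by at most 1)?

Tree (level-order array): [29, 8, 48, 6, 18, 42, 49, 1, None, None, None, 38]
Definition: a tree is height-balanced if, at every node, |h(left) - h(right)| <= 1 (empty subtree has height -1).
Bottom-up per-node check:
  node 1: h_left=-1, h_right=-1, diff=0 [OK], height=0
  node 6: h_left=0, h_right=-1, diff=1 [OK], height=1
  node 18: h_left=-1, h_right=-1, diff=0 [OK], height=0
  node 8: h_left=1, h_right=0, diff=1 [OK], height=2
  node 38: h_left=-1, h_right=-1, diff=0 [OK], height=0
  node 42: h_left=0, h_right=-1, diff=1 [OK], height=1
  node 49: h_left=-1, h_right=-1, diff=0 [OK], height=0
  node 48: h_left=1, h_right=0, diff=1 [OK], height=2
  node 29: h_left=2, h_right=2, diff=0 [OK], height=3
All nodes satisfy the balance condition.
Result: Balanced


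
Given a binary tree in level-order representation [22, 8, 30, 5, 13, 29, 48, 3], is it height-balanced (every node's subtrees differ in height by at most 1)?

Tree (level-order array): [22, 8, 30, 5, 13, 29, 48, 3]
Definition: a tree is height-balanced if, at every node, |h(left) - h(right)| <= 1 (empty subtree has height -1).
Bottom-up per-node check:
  node 3: h_left=-1, h_right=-1, diff=0 [OK], height=0
  node 5: h_left=0, h_right=-1, diff=1 [OK], height=1
  node 13: h_left=-1, h_right=-1, diff=0 [OK], height=0
  node 8: h_left=1, h_right=0, diff=1 [OK], height=2
  node 29: h_left=-1, h_right=-1, diff=0 [OK], height=0
  node 48: h_left=-1, h_right=-1, diff=0 [OK], height=0
  node 30: h_left=0, h_right=0, diff=0 [OK], height=1
  node 22: h_left=2, h_right=1, diff=1 [OK], height=3
All nodes satisfy the balance condition.
Result: Balanced


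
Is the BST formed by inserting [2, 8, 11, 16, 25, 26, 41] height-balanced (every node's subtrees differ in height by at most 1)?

Tree (level-order array): [2, None, 8, None, 11, None, 16, None, 25, None, 26, None, 41]
Definition: a tree is height-balanced if, at every node, |h(left) - h(right)| <= 1 (empty subtree has height -1).
Bottom-up per-node check:
  node 41: h_left=-1, h_right=-1, diff=0 [OK], height=0
  node 26: h_left=-1, h_right=0, diff=1 [OK], height=1
  node 25: h_left=-1, h_right=1, diff=2 [FAIL (|-1-1|=2 > 1)], height=2
  node 16: h_left=-1, h_right=2, diff=3 [FAIL (|-1-2|=3 > 1)], height=3
  node 11: h_left=-1, h_right=3, diff=4 [FAIL (|-1-3|=4 > 1)], height=4
  node 8: h_left=-1, h_right=4, diff=5 [FAIL (|-1-4|=5 > 1)], height=5
  node 2: h_left=-1, h_right=5, diff=6 [FAIL (|-1-5|=6 > 1)], height=6
Node 25 violates the condition: |-1 - 1| = 2 > 1.
Result: Not balanced
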